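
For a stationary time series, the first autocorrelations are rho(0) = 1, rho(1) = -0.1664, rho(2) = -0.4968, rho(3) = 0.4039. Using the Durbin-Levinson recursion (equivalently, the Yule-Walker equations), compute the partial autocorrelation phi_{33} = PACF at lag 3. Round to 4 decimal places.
\phi_{33} = 0.2711

The PACF at lag k is phi_{kk}, the last component of the solution
to the Yule-Walker system G_k phi = r_k where
  (G_k)_{ij} = rho(|i - j|), (r_k)_i = rho(i), i,j = 1..k.
Equivalently, Durbin-Levinson gives phi_{kk} iteratively:
  phi_{11} = rho(1)
  phi_{kk} = [rho(k) - sum_{j=1..k-1} phi_{k-1,j} rho(k-j)]
            / [1 - sum_{j=1..k-1} phi_{k-1,j} rho(j)],
  phi_{k,j} = phi_{k-1,j} - phi_{kk} phi_{k-1,k-j},  j = 1..k-1.
Step k = 1:
  phi_11 = rho(1) = -0.1664.
Step k = 2:
  phi_22 = [rho(2) - phi_11 rho(1)] / [1 - phi_11 rho(1)] = [-0.4968 - (-0.1664)(-0.1664)] / [1 - (-0.1664)(-0.1664)]
         = -0.52448896 / 0.97231104 = -0.539425.
  Update: phi_21 = phi_11 - phi_22 phi_11 = -0.1664 - (-0.539425)(-0.1664) = -0.25616.
Step k = 3:
  phi_33 = [rho(3) - phi_21 rho(2) - phi_22 rho(1)] / [1 - phi_21 rho(1) - phi_22 rho(2)]
    numerator   = 0.4039 - (-0.25616)(-0.4968) - (-0.539425)(-0.1664) = 0.18687921
    denominator = 1 - (-0.25616)(-0.1664) - (-0.539425)(-0.4968) = 0.68938854
  phi_33 = 0.18687921 / 0.68938854 = 0.2711.
Therefore phi_{33} = 0.2711.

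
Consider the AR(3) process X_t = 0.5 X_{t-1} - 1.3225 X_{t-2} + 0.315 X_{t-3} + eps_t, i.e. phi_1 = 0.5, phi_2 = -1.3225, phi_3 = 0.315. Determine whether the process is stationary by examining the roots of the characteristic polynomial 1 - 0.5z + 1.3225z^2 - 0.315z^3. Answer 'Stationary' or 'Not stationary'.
\text{Not stationary}

The AR(p) characteristic polynomial is P(z) = 1 - 0.5z + 1.3225z^2 - 0.315z^3.
Stationarity requires all roots to lie outside the unit circle, i.e. |z| > 1 for every root.
Degree 3: look for a simple real root z0 first, then factor out (1 - z/z0) and solve the remaining quadratic.
Testing z0 = 4: P(4) = 1 + (-0.5)(4) + (1.3225)(4)^2 + (-0.315)(4)^3
  = 1 + (-2) + (21.16) + (-20.16) = 0.  So z_0 = 4 is a root, |z_0| = 4.
Divide out the factor (1 - 0.25 z) = (1 - z/z0) (since 1/z0 = 0.25):
  P(z) = (1 - 0.25 z)(1 + (-0.25) z + (1.26) z^2)
  [check: z-coef -0.25 - (0.25) = -0.5; z^2-coef 1.26 - (0.25)(-0.25) = 1.3225; z^3-coef -(0.25)(1.26) = -0.315.]
Remaining roots from the quadratic factor 1 + (-0.25) z + (1.26) z^2:
  Set 1 + (-0.25) z + (1.26) z^2 = 0, i.e. a z^2 + b z + c = 0 with a = 1.26, b = -0.25, c = 1.
  Discriminant D = b^2 - 4ac = (-0.25)^2 - 4*(1.26)*1 = 0.0625 - (5.04) = -4.9775.
  D < 0, so the roots are the complex-conjugate pair z = (-b +/- i sqrt(-D)) / (2a) = 0.0992 +/- 0.8853i.
  For a conjugate pair |z|^2 = z * conj(z) = (product of roots) = c/a = 1/(1.26) = 0.793651, so |z| = sqrt(0.793651) = 0.8909 for both roots.
Moduli of all roots: 4.0000, 0.8909, 0.8909.
All moduli strictly greater than 1? No.
Verdict: Not stationary.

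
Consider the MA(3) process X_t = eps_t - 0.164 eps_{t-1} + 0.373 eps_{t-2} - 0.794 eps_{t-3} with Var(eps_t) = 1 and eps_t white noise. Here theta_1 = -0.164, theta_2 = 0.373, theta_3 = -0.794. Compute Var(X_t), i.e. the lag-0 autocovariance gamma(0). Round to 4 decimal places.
\gamma(0) = 1.7965

For an MA(q) process X_t = eps_t + sum_i theta_i eps_{t-i} with
Var(eps_t) = sigma^2, the variance is
  gamma(0) = sigma^2 * (1 + sum_i theta_i^2).
  sum_i theta_i^2 = (-0.164)^2 + (0.373)^2 + (-0.794)^2 = 0.026896 + 0.139129 + 0.630436 = 0.796461.
  gamma(0) = 1 * (1 + 0.796461) = 1 * 1.796461 = 1.796461, which rounds to 1.7965.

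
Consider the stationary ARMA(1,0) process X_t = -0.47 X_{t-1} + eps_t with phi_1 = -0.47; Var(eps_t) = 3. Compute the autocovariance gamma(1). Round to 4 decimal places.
\gamma(1) = -1.8098

Multiply the model equation by X_{t-k} and take expectations. With theta_0 = psi_0 = 1 and psi_j the MA(infinity) weights, this gives
  gamma(k) - sum_i phi_i gamma(k-i) = c_k,
  c_k = sigma^2 * sum_{j=k..q} theta_j psi_{j-k}   (c_k = 0 for k > q),
using gamma(-m) = gamma(m).
Pure AR (q = 0): c_0 = sigma^2 = 3, c_k = 0 for k >= 1.
Equations for k = 0 and k = 1 (AR order 1):
  gamma(0) = phi_1 gamma(1) + c_0
  gamma(1) = phi_1 gamma(0) + c_1
Substituting the second into the first: gamma(0) (1 - phi_1^2) = c_0 + phi_1 c_1, so
  gamma(0) = c_0 / (1 - phi_1^2) = 3 / (1 - (-0.47)^2) = 3 / 0.7791 = 3.850597.
  gamma(1) = phi_1 gamma(0) = (-0.47)(3.850597) = -1.809781.
Therefore gamma(1) = -1.8098 (to 4 decimal places).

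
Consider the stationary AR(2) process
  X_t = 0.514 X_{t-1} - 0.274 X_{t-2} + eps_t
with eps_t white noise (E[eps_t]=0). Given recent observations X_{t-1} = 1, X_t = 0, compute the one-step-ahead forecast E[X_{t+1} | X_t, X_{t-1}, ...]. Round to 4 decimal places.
E[X_{t+1} \mid \mathcal F_t] = -0.2740

For an AR(p) model X_t = c + sum_i phi_i X_{t-i} + eps_t, the
one-step-ahead conditional mean is
  E[X_{t+1} | X_t, ...] = c + sum_i phi_i X_{t+1-i}.
Substitute known values:
  E[X_{t+1} | ...] = (0.514) * (0) + (-0.274) * (1)
                   = -0.2740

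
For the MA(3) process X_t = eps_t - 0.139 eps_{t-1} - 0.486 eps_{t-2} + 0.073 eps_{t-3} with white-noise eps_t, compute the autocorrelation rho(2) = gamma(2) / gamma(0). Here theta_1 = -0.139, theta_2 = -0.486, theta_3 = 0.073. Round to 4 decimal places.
\rho(2) = -0.3935

For an MA(q) process with theta_0 = 1, the autocovariance is
  gamma(k) = sigma^2 * sum_{i=0..q-k} theta_i * theta_{i+k},
and rho(k) = gamma(k) / gamma(0). Sigma^2 cancels.
  numerator   = (1)*(-0.486) + (-0.139)*(0.073) = -0.496147.
  denominator = (1)^2 + (-0.139)^2 + (-0.486)^2 + (0.073)^2 = 1.260846.
  rho(2) = -0.496147 / 1.260846 = -0.3935.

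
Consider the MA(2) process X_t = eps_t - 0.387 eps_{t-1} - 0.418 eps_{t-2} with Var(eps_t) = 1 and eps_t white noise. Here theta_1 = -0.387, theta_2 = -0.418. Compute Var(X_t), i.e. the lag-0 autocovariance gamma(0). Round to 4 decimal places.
\gamma(0) = 1.3245

For an MA(q) process X_t = eps_t + sum_i theta_i eps_{t-i} with
Var(eps_t) = sigma^2, the variance is
  gamma(0) = sigma^2 * (1 + sum_i theta_i^2).
  sum_i theta_i^2 = (-0.387)^2 + (-0.418)^2 = 0.149769 + 0.174724 = 0.324493.
  gamma(0) = 1 * (1 + 0.324493) = 1 * 1.324493 = 1.324493, which rounds to 1.3245.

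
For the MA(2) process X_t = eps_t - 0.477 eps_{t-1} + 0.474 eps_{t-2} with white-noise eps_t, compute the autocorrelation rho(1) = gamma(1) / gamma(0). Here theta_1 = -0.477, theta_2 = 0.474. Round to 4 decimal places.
\rho(1) = -0.4842

For an MA(q) process with theta_0 = 1, the autocovariance is
  gamma(k) = sigma^2 * sum_{i=0..q-k} theta_i * theta_{i+k},
and rho(k) = gamma(k) / gamma(0). Sigma^2 cancels.
  numerator   = (1)*(-0.477) + (-0.477)*(0.474) = -0.703098.
  denominator = (1)^2 + (-0.477)^2 + (0.474)^2 = 1.452205.
  rho(1) = -0.703098 / 1.452205 = -0.4842.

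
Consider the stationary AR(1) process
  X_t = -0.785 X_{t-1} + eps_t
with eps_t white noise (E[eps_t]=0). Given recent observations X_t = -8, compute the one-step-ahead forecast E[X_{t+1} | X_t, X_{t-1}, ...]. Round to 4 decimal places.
E[X_{t+1} \mid \mathcal F_t] = 6.2800

For an AR(p) model X_t = c + sum_i phi_i X_{t-i} + eps_t, the
one-step-ahead conditional mean is
  E[X_{t+1} | X_t, ...] = c + sum_i phi_i X_{t+1-i}.
Substitute known values:
  E[X_{t+1} | ...] = (-0.785) * (-8)
                   = 6.2800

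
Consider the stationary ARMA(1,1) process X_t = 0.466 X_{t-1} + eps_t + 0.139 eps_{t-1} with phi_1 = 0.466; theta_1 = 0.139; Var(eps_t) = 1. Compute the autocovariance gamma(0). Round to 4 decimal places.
\gamma(0) = 1.4676

Multiply the model equation by X_{t-k} and take expectations. With theta_0 = psi_0 = 1 and psi_j the MA(infinity) weights, this gives
  gamma(k) - sum_i phi_i gamma(k-i) = c_k,
  c_k = sigma^2 * sum_{j=k..q} theta_j psi_{j-k}   (c_k = 0 for k > q),
using gamma(-m) = gamma(m).
psi-weights needed (psi_j = theta_j + sum_i phi_i psi_{j-i}):
  psi_1 = theta_1 + phi_1 = 0.139 + (0.466) = 0.605
Right-hand sides:
  c_0 = sigma^2 (1 + theta_1 psi_1) = 1 * (1 + (0.139)(0.605)) = 1 * 1.084095 = 1.084095
  c_1 = sigma^2 theta_1 = 1 * (0.139) = 0.139
  c_2 = 0
Equations for k = 0 and k = 1 (AR order 1):
  gamma(0) = phi_1 gamma(1) + c_0
  gamma(1) = phi_1 gamma(0) + c_1
Substituting the second into the first: gamma(0) (1 - phi_1^2) = c_0 + phi_1 c_1, so
  gamma(0) = (c_0 + phi_1 c_1) / (1 - phi_1^2) = (1.084095 + (0.466)(0.139)) / (1 - (0.466)^2) = 1.148869 / 0.782844 = 1.467558.
Therefore gamma(0) = 1.4676 (to 4 decimal places).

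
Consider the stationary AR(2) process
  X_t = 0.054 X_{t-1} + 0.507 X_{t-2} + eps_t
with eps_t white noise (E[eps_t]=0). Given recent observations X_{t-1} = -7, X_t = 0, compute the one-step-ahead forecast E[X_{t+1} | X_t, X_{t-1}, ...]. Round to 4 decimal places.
E[X_{t+1} \mid \mathcal F_t] = -3.5490

For an AR(p) model X_t = c + sum_i phi_i X_{t-i} + eps_t, the
one-step-ahead conditional mean is
  E[X_{t+1} | X_t, ...] = c + sum_i phi_i X_{t+1-i}.
Substitute known values:
  E[X_{t+1} | ...] = (0.054) * (0) + (0.507) * (-7)
                   = -3.5490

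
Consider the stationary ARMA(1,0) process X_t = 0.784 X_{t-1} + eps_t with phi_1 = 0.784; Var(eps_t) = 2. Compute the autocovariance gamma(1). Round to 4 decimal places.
\gamma(1) = 4.0691

Multiply the model equation by X_{t-k} and take expectations. With theta_0 = psi_0 = 1 and psi_j the MA(infinity) weights, this gives
  gamma(k) - sum_i phi_i gamma(k-i) = c_k,
  c_k = sigma^2 * sum_{j=k..q} theta_j psi_{j-k}   (c_k = 0 for k > q),
using gamma(-m) = gamma(m).
Pure AR (q = 0): c_0 = sigma^2 = 2, c_k = 0 for k >= 1.
Equations for k = 0 and k = 1 (AR order 1):
  gamma(0) = phi_1 gamma(1) + c_0
  gamma(1) = phi_1 gamma(0) + c_1
Substituting the second into the first: gamma(0) (1 - phi_1^2) = c_0 + phi_1 c_1, so
  gamma(0) = c_0 / (1 - phi_1^2) = 2 / (1 - (0.784)^2) = 2 / 0.385344 = 5.190168.
  gamma(1) = phi_1 gamma(0) = (0.784)(5.190168) = 4.069092.
Therefore gamma(1) = 4.0691 (to 4 decimal places).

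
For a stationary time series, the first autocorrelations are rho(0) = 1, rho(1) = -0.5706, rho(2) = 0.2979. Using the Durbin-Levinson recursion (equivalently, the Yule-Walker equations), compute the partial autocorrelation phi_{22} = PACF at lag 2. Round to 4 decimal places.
\phi_{22} = -0.0410

The PACF at lag k is phi_{kk}, the last component of the solution
to the Yule-Walker system G_k phi = r_k where
  (G_k)_{ij} = rho(|i - j|), (r_k)_i = rho(i), i,j = 1..k.
Equivalently, Durbin-Levinson gives phi_{kk} iteratively:
  phi_{11} = rho(1)
  phi_{kk} = [rho(k) - sum_{j=1..k-1} phi_{k-1,j} rho(k-j)]
            / [1 - sum_{j=1..k-1} phi_{k-1,j} rho(j)],
  phi_{k,j} = phi_{k-1,j} - phi_{kk} phi_{k-1,k-j},  j = 1..k-1.
Step k = 1:
  phi_11 = rho(1) = -0.5706.
Step k = 2:
  phi_22 = [rho(2) - phi_11 rho(1)] / [1 - phi_11 rho(1)] = [0.2979 - (-0.5706)(-0.5706)] / [1 - (-0.5706)(-0.5706)]
         = -0.02768436 / 0.67441564 = -0.041.
Therefore phi_{22} = -0.0410.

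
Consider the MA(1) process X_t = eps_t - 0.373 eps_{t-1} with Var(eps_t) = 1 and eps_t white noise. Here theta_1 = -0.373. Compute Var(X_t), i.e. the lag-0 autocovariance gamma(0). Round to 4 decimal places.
\gamma(0) = 1.1391

For an MA(q) process X_t = eps_t + sum_i theta_i eps_{t-i} with
Var(eps_t) = sigma^2, the variance is
  gamma(0) = sigma^2 * (1 + sum_i theta_i^2).
  sum_i theta_i^2 = (-0.373)^2 = 0.139129.
  gamma(0) = 1 * (1 + 0.139129) = 1 * 1.139129 = 1.139129, which rounds to 1.1391.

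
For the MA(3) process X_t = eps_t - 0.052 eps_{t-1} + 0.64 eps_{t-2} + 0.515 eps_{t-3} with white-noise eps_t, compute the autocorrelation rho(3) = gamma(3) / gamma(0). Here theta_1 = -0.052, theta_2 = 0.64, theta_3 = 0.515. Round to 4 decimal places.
\rho(3) = 0.3070

For an MA(q) process with theta_0 = 1, the autocovariance is
  gamma(k) = sigma^2 * sum_{i=0..q-k} theta_i * theta_{i+k},
and rho(k) = gamma(k) / gamma(0). Sigma^2 cancels.
  numerator   = (1)*(0.515) = 0.515.
  denominator = (1)^2 + (-0.052)^2 + (0.64)^2 + (0.515)^2 = 1.677529.
  rho(3) = 0.515 / 1.677529 = 0.3070.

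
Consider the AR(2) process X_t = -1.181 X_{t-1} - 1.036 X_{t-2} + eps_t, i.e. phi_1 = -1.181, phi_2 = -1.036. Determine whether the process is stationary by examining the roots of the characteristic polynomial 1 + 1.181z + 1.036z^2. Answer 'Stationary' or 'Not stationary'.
\text{Not stationary}

The AR(p) characteristic polynomial is P(z) = 1 + 1.181z + 1.036z^2.
Stationarity requires all roots to lie outside the unit circle, i.e. |z| > 1 for every root.
Set 1 + (1.181) z + (1.036) z^2 = 0, i.e. a z^2 + b z + c = 0 with a = 1.036, b = 1.181, c = 1.
Discriminant D = b^2 - 4ac = (1.181)^2 - 4*(1.036)*1 = 1.394761 - (4.144) = -2.749239.
D < 0, so the roots are the complex-conjugate pair z = (-b +/- i sqrt(-D)) / (2a) = -0.57 +/- 0.8002i.
For a conjugate pair |z|^2 = z * conj(z) = (product of roots) = c/a = 1/(1.036) = 0.965251, so |z| = sqrt(0.965251) = 0.9825 for both roots.
Moduli of all roots: 0.9825, 0.9825.
All moduli strictly greater than 1? No.
Verdict: Not stationary.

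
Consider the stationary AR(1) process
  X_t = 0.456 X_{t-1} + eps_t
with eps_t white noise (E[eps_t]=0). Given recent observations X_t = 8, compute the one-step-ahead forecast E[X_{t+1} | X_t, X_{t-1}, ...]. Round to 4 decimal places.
E[X_{t+1} \mid \mathcal F_t] = 3.6480

For an AR(p) model X_t = c + sum_i phi_i X_{t-i} + eps_t, the
one-step-ahead conditional mean is
  E[X_{t+1} | X_t, ...] = c + sum_i phi_i X_{t+1-i}.
Substitute known values:
  E[X_{t+1} | ...] = (0.456) * (8)
                   = 3.6480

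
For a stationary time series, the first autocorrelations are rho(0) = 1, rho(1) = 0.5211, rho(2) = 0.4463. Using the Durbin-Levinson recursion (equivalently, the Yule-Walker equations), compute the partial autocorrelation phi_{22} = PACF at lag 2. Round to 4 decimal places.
\phi_{22} = 0.2399

The PACF at lag k is phi_{kk}, the last component of the solution
to the Yule-Walker system G_k phi = r_k where
  (G_k)_{ij} = rho(|i - j|), (r_k)_i = rho(i), i,j = 1..k.
Equivalently, Durbin-Levinson gives phi_{kk} iteratively:
  phi_{11} = rho(1)
  phi_{kk} = [rho(k) - sum_{j=1..k-1} phi_{k-1,j} rho(k-j)]
            / [1 - sum_{j=1..k-1} phi_{k-1,j} rho(j)],
  phi_{k,j} = phi_{k-1,j} - phi_{kk} phi_{k-1,k-j},  j = 1..k-1.
Step k = 1:
  phi_11 = rho(1) = 0.5211.
Step k = 2:
  phi_22 = [rho(2) - phi_11 rho(1)] / [1 - phi_11 rho(1)] = [0.4463 - (0.5211)(0.5211)] / [1 - (0.5211)(0.5211)]
         = 0.17475479 / 0.72845479 = 0.2399.
Therefore phi_{22} = 0.2399.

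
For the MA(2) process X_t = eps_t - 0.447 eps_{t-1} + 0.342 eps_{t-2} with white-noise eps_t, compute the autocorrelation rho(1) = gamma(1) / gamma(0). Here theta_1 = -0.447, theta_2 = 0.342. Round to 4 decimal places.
\rho(1) = -0.4556

For an MA(q) process with theta_0 = 1, the autocovariance is
  gamma(k) = sigma^2 * sum_{i=0..q-k} theta_i * theta_{i+k},
and rho(k) = gamma(k) / gamma(0). Sigma^2 cancels.
  numerator   = (1)*(-0.447) + (-0.447)*(0.342) = -0.599874.
  denominator = (1)^2 + (-0.447)^2 + (0.342)^2 = 1.316773.
  rho(1) = -0.599874 / 1.316773 = -0.4556.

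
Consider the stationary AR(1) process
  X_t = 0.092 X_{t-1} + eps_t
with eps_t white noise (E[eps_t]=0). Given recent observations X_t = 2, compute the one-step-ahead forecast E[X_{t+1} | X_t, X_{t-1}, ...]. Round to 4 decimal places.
E[X_{t+1} \mid \mathcal F_t] = 0.1840

For an AR(p) model X_t = c + sum_i phi_i X_{t-i} + eps_t, the
one-step-ahead conditional mean is
  E[X_{t+1} | X_t, ...] = c + sum_i phi_i X_{t+1-i}.
Substitute known values:
  E[X_{t+1} | ...] = (0.092) * (2)
                   = 0.1840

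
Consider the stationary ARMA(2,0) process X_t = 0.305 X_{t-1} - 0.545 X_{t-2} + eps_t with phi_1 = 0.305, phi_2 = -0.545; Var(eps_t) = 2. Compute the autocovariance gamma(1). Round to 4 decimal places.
\gamma(1) = 0.5844

Multiply the model equation by X_{t-k} and take expectations. With theta_0 = psi_0 = 1 and psi_j the MA(infinity) weights, this gives
  gamma(k) - sum_i phi_i gamma(k-i) = c_k,
  c_k = sigma^2 * sum_{j=k..q} theta_j psi_{j-k}   (c_k = 0 for k > q),
using gamma(-m) = gamma(m).
Pure AR (q = 0): c_0 = sigma^2 = 2, c_k = 0 for k >= 1.
Equations for k = 0, 1, 2 (AR order 2, c_2 = 0):
  (E0) gamma(0) = phi_1 gamma(1) + phi_2 gamma(2) + c_0
  (E1) gamma(1) = phi_1 gamma(0) + phi_2 gamma(1) + c_1
  (E2) gamma(2) = phi_1 gamma(1) + phi_2 gamma(0)
From (E1): gamma(1) = A gamma(0) + B with
  A = phi_1 / (1 - phi_2) = 0.305 / 1.545 = 0.197411,   B = c_1 / (1 - phi_2) = 0 / 1.545 = 0.
Insert (E2) into (E0): gamma(0) (1 - phi_2^2) = phi_1 (1 + phi_2) gamma(1) + c_0.
  phi_1 (1 + phi_2) = (0.305)(0.455) = 0.138775,   1 - phi_2^2 = 0.702975.
Replace gamma(1) by A gamma(0) + B and collect gamma(0):
  gamma(0) [0.702975 - (0.138775)(0.197411)] = c_0 = 2
  gamma(0) * 0.675579 = 2
  gamma(0) = 2 / 0.675579 = 2.960422.
  gamma(1) = A gamma(0) = (0.197411)(2.960422) = 0.58442.
Therefore gamma(1) = 0.5844 (to 4 decimal places).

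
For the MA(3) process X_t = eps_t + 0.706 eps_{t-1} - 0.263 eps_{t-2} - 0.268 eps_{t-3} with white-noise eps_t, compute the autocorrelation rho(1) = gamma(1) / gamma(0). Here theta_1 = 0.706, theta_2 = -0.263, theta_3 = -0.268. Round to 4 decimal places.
\rho(1) = 0.3604

For an MA(q) process with theta_0 = 1, the autocovariance is
  gamma(k) = sigma^2 * sum_{i=0..q-k} theta_i * theta_{i+k},
and rho(k) = gamma(k) / gamma(0). Sigma^2 cancels.
  numerator   = (1)*(0.706) + (0.706)*(-0.263) + (-0.263)*(-0.268) = 0.590806.
  denominator = (1)^2 + (0.706)^2 + (-0.263)^2 + (-0.268)^2 = 1.639429.
  rho(1) = 0.590806 / 1.639429 = 0.3604.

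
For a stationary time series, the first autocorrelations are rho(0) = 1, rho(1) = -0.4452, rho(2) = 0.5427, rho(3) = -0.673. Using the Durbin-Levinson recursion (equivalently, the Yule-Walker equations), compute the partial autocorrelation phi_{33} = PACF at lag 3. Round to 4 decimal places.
\phi_{33} = -0.5260

The PACF at lag k is phi_{kk}, the last component of the solution
to the Yule-Walker system G_k phi = r_k where
  (G_k)_{ij} = rho(|i - j|), (r_k)_i = rho(i), i,j = 1..k.
Equivalently, Durbin-Levinson gives phi_{kk} iteratively:
  phi_{11} = rho(1)
  phi_{kk} = [rho(k) - sum_{j=1..k-1} phi_{k-1,j} rho(k-j)]
            / [1 - sum_{j=1..k-1} phi_{k-1,j} rho(j)],
  phi_{k,j} = phi_{k-1,j} - phi_{kk} phi_{k-1,k-j},  j = 1..k-1.
Step k = 1:
  phi_11 = rho(1) = -0.4452.
Step k = 2:
  phi_22 = [rho(2) - phi_11 rho(1)] / [1 - phi_11 rho(1)] = [0.5427 - (-0.4452)(-0.4452)] / [1 - (-0.4452)(-0.4452)]
         = 0.34449696 / 0.80179696 = 0.429656.
  Update: phi_21 = phi_11 - phi_22 phi_11 = -0.4452 - (0.429656)(-0.4452) = -0.253917.
Step k = 3:
  phi_33 = [rho(3) - phi_21 rho(2) - phi_22 rho(1)] / [1 - phi_21 rho(1) - phi_22 rho(2)]
    numerator   = -0.673 - (-0.253917)(0.5427) - (0.429656)(-0.4452) = -0.34391629
    denominator = 1 - (-0.253917)(-0.4452) - (0.429656)(0.5427) = 0.65378174
  phi_33 = -0.34391629 / 0.65378174 = -0.526.
Therefore phi_{33} = -0.5260.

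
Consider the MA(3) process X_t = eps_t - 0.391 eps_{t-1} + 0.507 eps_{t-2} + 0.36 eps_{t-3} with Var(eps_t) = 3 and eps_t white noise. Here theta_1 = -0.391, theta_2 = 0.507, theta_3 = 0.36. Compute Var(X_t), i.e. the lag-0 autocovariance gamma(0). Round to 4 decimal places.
\gamma(0) = 4.6186

For an MA(q) process X_t = eps_t + sum_i theta_i eps_{t-i} with
Var(eps_t) = sigma^2, the variance is
  gamma(0) = sigma^2 * (1 + sum_i theta_i^2).
  sum_i theta_i^2 = (-0.391)^2 + (0.507)^2 + (0.36)^2 = 0.152881 + 0.257049 + 0.1296 = 0.53953.
  gamma(0) = 3 * (1 + 0.53953) = 3 * 1.53953 = 4.61859, which rounds to 4.6186.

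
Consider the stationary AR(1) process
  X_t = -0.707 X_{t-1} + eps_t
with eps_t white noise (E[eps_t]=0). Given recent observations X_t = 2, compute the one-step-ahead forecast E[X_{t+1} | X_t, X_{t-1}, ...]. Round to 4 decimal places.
E[X_{t+1} \mid \mathcal F_t] = -1.4140

For an AR(p) model X_t = c + sum_i phi_i X_{t-i} + eps_t, the
one-step-ahead conditional mean is
  E[X_{t+1} | X_t, ...] = c + sum_i phi_i X_{t+1-i}.
Substitute known values:
  E[X_{t+1} | ...] = (-0.707) * (2)
                   = -1.4140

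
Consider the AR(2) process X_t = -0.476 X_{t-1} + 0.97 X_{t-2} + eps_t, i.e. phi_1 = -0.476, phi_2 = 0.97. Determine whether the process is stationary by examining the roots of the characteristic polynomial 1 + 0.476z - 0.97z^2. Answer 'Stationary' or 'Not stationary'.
\text{Not stationary}

The AR(p) characteristic polynomial is P(z) = 1 + 0.476z - 0.97z^2.
Stationarity requires all roots to lie outside the unit circle, i.e. |z| > 1 for every root.
Set 1 + (0.476) z + (-0.97) z^2 = 0, i.e. a z^2 + b z + c = 0 with a = -0.97, b = 0.476, c = 1.
Discriminant D = b^2 - 4ac = (0.476)^2 - 4*(-0.97)*1 = 0.226576 - (-3.88) = 4.106576.
D >= 0, so the roots are real: z = (-b +/- sqrt(D)) / (2a) = (-0.476 +/- 2.026469) / (-1.94).
  z_1 = (-0.476 + 2.026469) / (-1.94) = -0.7992,   |z_1| = 0.7992.
  z_2 = (-0.476 - 2.026469) / (-1.94) = 1.2899,   |z_2| = 1.2899.
Moduli of all roots: 0.7992, 1.2899.
All moduli strictly greater than 1? No.
Verdict: Not stationary.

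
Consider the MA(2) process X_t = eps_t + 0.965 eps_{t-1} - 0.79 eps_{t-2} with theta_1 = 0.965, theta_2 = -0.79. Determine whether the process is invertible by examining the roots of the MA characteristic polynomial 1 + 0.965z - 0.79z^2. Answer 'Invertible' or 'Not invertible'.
\text{Not invertible}

The MA(q) characteristic polynomial is P(z) = 1 + 0.965z - 0.79z^2.
Invertibility requires all roots to lie outside the unit circle, i.e. |z| > 1 for every root.
Set 1 + (0.965) z + (-0.79) z^2 = 0, i.e. a z^2 + b z + c = 0 with a = -0.79, b = 0.965, c = 1.
Discriminant D = b^2 - 4ac = (0.965)^2 - 4*(-0.79)*1 = 0.931225 - (-3.16) = 4.091225.
D >= 0, so the roots are real: z = (-b +/- sqrt(D)) / (2a) = (-0.965 +/- 2.022678) / (-1.58).
  z_1 = (-0.965 + 2.022678) / (-1.58) = -0.6694,   |z_1| = 0.6694.
  z_2 = (-0.965 - 2.022678) / (-1.58) = 1.8909,   |z_2| = 1.8909.
Moduli of all roots: 0.6694, 1.8909.
All moduli strictly greater than 1? No.
Verdict: Not invertible.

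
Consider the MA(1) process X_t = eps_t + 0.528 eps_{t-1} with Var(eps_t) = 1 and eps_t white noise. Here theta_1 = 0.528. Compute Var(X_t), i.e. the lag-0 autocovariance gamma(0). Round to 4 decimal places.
\gamma(0) = 1.2788

For an MA(q) process X_t = eps_t + sum_i theta_i eps_{t-i} with
Var(eps_t) = sigma^2, the variance is
  gamma(0) = sigma^2 * (1 + sum_i theta_i^2).
  sum_i theta_i^2 = (0.528)^2 = 0.278784.
  gamma(0) = 1 * (1 + 0.278784) = 1 * 1.278784 = 1.278784, which rounds to 1.2788.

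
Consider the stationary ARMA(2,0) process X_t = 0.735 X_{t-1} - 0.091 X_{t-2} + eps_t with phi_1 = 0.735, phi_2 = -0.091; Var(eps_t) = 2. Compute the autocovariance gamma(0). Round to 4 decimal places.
\gamma(0) = 3.6927

Multiply the model equation by X_{t-k} and take expectations. With theta_0 = psi_0 = 1 and psi_j the MA(infinity) weights, this gives
  gamma(k) - sum_i phi_i gamma(k-i) = c_k,
  c_k = sigma^2 * sum_{j=k..q} theta_j psi_{j-k}   (c_k = 0 for k > q),
using gamma(-m) = gamma(m).
Pure AR (q = 0): c_0 = sigma^2 = 2, c_k = 0 for k >= 1.
Equations for k = 0, 1, 2 (AR order 2, c_2 = 0):
  (E0) gamma(0) = phi_1 gamma(1) + phi_2 gamma(2) + c_0
  (E1) gamma(1) = phi_1 gamma(0) + phi_2 gamma(1) + c_1
  (E2) gamma(2) = phi_1 gamma(1) + phi_2 gamma(0)
From (E1): gamma(1) = A gamma(0) + B with
  A = phi_1 / (1 - phi_2) = 0.735 / 1.091 = 0.673694,   B = c_1 / (1 - phi_2) = 0 / 1.091 = 0.
Insert (E2) into (E0): gamma(0) (1 - phi_2^2) = phi_1 (1 + phi_2) gamma(1) + c_0.
  phi_1 (1 + phi_2) = (0.735)(0.909) = 0.668115,   1 - phi_2^2 = 0.991719.
Replace gamma(1) by A gamma(0) + B and collect gamma(0):
  gamma(0) [0.991719 - (0.668115)(0.673694)] = c_0 = 2
  gamma(0) * 0.541614 = 2
  gamma(0) = 2 / 0.541614 = 3.692667.
Therefore gamma(0) = 3.6927 (to 4 decimal places).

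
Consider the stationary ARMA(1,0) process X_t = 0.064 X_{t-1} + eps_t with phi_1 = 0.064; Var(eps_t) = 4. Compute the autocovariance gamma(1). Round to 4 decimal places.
\gamma(1) = 0.2571

Multiply the model equation by X_{t-k} and take expectations. With theta_0 = psi_0 = 1 and psi_j the MA(infinity) weights, this gives
  gamma(k) - sum_i phi_i gamma(k-i) = c_k,
  c_k = sigma^2 * sum_{j=k..q} theta_j psi_{j-k}   (c_k = 0 for k > q),
using gamma(-m) = gamma(m).
Pure AR (q = 0): c_0 = sigma^2 = 4, c_k = 0 for k >= 1.
Equations for k = 0 and k = 1 (AR order 1):
  gamma(0) = phi_1 gamma(1) + c_0
  gamma(1) = phi_1 gamma(0) + c_1
Substituting the second into the first: gamma(0) (1 - phi_1^2) = c_0 + phi_1 c_1, so
  gamma(0) = c_0 / (1 - phi_1^2) = 4 / (1 - (0.064)^2) = 4 / 0.995904 = 4.016451.
  gamma(1) = phi_1 gamma(0) = (0.064)(4.016451) = 0.257053.
Therefore gamma(1) = 0.2571 (to 4 decimal places).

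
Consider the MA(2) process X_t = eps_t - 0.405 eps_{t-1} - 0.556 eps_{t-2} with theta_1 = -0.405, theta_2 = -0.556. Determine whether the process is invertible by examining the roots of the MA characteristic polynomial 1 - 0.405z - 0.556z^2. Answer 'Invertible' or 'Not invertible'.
\text{Invertible}

The MA(q) characteristic polynomial is P(z) = 1 - 0.405z - 0.556z^2.
Invertibility requires all roots to lie outside the unit circle, i.e. |z| > 1 for every root.
Set 1 + (-0.405) z + (-0.556) z^2 = 0, i.e. a z^2 + b z + c = 0 with a = -0.556, b = -0.405, c = 1.
Discriminant D = b^2 - 4ac = (-0.405)^2 - 4*(-0.556)*1 = 0.164025 - (-2.224) = 2.388025.
D >= 0, so the roots are real: z = (-b +/- sqrt(D)) / (2a) = (0.405 +/- 1.545324) / (-1.112).
  z_1 = (0.405 + 1.545324) / (-1.112) = -1.7539,   |z_1| = 1.7539.
  z_2 = (0.405 - 1.545324) / (-1.112) = 1.0255,   |z_2| = 1.0255.
Moduli of all roots: 1.7539, 1.0255.
All moduli strictly greater than 1? Yes.
Verdict: Invertible.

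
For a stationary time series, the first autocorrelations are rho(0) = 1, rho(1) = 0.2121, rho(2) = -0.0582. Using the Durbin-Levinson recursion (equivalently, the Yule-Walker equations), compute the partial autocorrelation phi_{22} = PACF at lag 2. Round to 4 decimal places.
\phi_{22} = -0.1080

The PACF at lag k is phi_{kk}, the last component of the solution
to the Yule-Walker system G_k phi = r_k where
  (G_k)_{ij} = rho(|i - j|), (r_k)_i = rho(i), i,j = 1..k.
Equivalently, Durbin-Levinson gives phi_{kk} iteratively:
  phi_{11} = rho(1)
  phi_{kk} = [rho(k) - sum_{j=1..k-1} phi_{k-1,j} rho(k-j)]
            / [1 - sum_{j=1..k-1} phi_{k-1,j} rho(j)],
  phi_{k,j} = phi_{k-1,j} - phi_{kk} phi_{k-1,k-j},  j = 1..k-1.
Step k = 1:
  phi_11 = rho(1) = 0.2121.
Step k = 2:
  phi_22 = [rho(2) - phi_11 rho(1)] / [1 - phi_11 rho(1)] = [-0.0582 - (0.2121)(0.2121)] / [1 - (0.2121)(0.2121)]
         = -0.10318641 / 0.95501359 = -0.108.
Therefore phi_{22} = -0.1080.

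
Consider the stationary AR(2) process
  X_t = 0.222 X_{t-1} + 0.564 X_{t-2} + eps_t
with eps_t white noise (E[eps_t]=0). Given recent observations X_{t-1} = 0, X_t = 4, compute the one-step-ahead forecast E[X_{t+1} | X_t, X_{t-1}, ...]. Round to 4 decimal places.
E[X_{t+1} \mid \mathcal F_t] = 0.8880

For an AR(p) model X_t = c + sum_i phi_i X_{t-i} + eps_t, the
one-step-ahead conditional mean is
  E[X_{t+1} | X_t, ...] = c + sum_i phi_i X_{t+1-i}.
Substitute known values:
  E[X_{t+1} | ...] = (0.222) * (4) + (0.564) * (0)
                   = 0.8880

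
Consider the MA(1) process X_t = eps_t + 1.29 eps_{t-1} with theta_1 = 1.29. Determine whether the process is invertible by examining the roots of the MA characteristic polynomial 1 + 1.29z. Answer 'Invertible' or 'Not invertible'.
\text{Not invertible}

The MA(q) characteristic polynomial is P(z) = 1 + 1.29z.
Invertibility requires all roots to lie outside the unit circle, i.e. |z| > 1 for every root.
This is linear in z: 1 + (1.29) z = 0  =>  z = -1/(1.29) = -0.775194,  |z| = 0.775194.
Moduli of all roots: 0.7752.
All moduli strictly greater than 1? No.
Verdict: Not invertible.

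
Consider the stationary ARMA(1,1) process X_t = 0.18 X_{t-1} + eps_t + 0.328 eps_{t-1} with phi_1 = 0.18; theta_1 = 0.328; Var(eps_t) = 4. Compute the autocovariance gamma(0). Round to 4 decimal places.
\gamma(0) = 5.0668

Multiply the model equation by X_{t-k} and take expectations. With theta_0 = psi_0 = 1 and psi_j the MA(infinity) weights, this gives
  gamma(k) - sum_i phi_i gamma(k-i) = c_k,
  c_k = sigma^2 * sum_{j=k..q} theta_j psi_{j-k}   (c_k = 0 for k > q),
using gamma(-m) = gamma(m).
psi-weights needed (psi_j = theta_j + sum_i phi_i psi_{j-i}):
  psi_1 = theta_1 + phi_1 = 0.328 + (0.18) = 0.508
Right-hand sides:
  c_0 = sigma^2 (1 + theta_1 psi_1) = 4 * (1 + (0.328)(0.508)) = 4 * 1.166624 = 4.666496
  c_1 = sigma^2 theta_1 = 4 * (0.328) = 1.312
  c_2 = 0
Equations for k = 0 and k = 1 (AR order 1):
  gamma(0) = phi_1 gamma(1) + c_0
  gamma(1) = phi_1 gamma(0) + c_1
Substituting the second into the first: gamma(0) (1 - phi_1^2) = c_0 + phi_1 c_1, so
  gamma(0) = (c_0 + phi_1 c_1) / (1 - phi_1^2) = (4.666496 + (0.18)(1.312)) / (1 - (0.18)^2) = 4.902656 / 0.9676 = 5.066821.
Therefore gamma(0) = 5.0668 (to 4 decimal places).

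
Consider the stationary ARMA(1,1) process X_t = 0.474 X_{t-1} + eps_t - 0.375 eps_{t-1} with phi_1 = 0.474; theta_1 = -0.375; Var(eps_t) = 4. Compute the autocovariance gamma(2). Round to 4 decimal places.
\gamma(2) = 0.1991

Multiply the model equation by X_{t-k} and take expectations. With theta_0 = psi_0 = 1 and psi_j the MA(infinity) weights, this gives
  gamma(k) - sum_i phi_i gamma(k-i) = c_k,
  c_k = sigma^2 * sum_{j=k..q} theta_j psi_{j-k}   (c_k = 0 for k > q),
using gamma(-m) = gamma(m).
psi-weights needed (psi_j = theta_j + sum_i phi_i psi_{j-i}):
  psi_1 = theta_1 + phi_1 = -0.375 + (0.474) = 0.099
Right-hand sides:
  c_0 = sigma^2 (1 + theta_1 psi_1) = 4 * (1 + (-0.375)(0.099)) = 4 * 0.962875 = 3.8515
  c_1 = sigma^2 theta_1 = 4 * (-0.375) = -1.5
  c_2 = 0
Equations for k = 0 and k = 1 (AR order 1):
  gamma(0) = phi_1 gamma(1) + c_0
  gamma(1) = phi_1 gamma(0) + c_1
Substituting the second into the first: gamma(0) (1 - phi_1^2) = c_0 + phi_1 c_1, so
  gamma(0) = (c_0 + phi_1 c_1) / (1 - phi_1^2) = (3.8515 + (0.474)(-1.5)) / (1 - (0.474)^2) = 3.1405 / 0.775324 = 4.050565.
  gamma(1) = phi_1 gamma(0) + c_1 = (0.474)(4.050565) + (-1.5) = 0.419968.
For k = 2 (> q): gamma(2) = phi_1 gamma(1) = (0.474)(0.419968) = 0.199065.
Therefore gamma(2) = 0.1991 (to 4 decimal places).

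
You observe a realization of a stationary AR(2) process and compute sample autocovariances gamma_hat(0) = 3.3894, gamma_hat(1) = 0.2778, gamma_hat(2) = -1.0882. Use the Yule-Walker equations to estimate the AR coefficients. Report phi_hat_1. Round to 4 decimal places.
\hat\phi_{1} = 0.1090

The Yule-Walker equations for an AR(p) process read, in matrix form,
  Gamma_p phi = r_p,   with   (Gamma_p)_{ij} = gamma(|i - j|),
                       (r_p)_i = gamma(i),   i,j = 1..p.
Substitute the sample gammas (Toeplitz matrix and right-hand side of size 2):
  Gamma_p = [[3.3894, 0.2778], [0.2778, 3.3894]]
  r_p     = [0.2778, -1.0882]
Written out:
  3.3894 phi_1 + 0.2778 phi_2 = 0.2778
  0.2778 phi_1 + 3.3894 phi_2 = -1.0882
Solve by Cramer's rule:
  det = gamma(0)^2 - gamma(1)^2 = (3.3894)^2 - (0.2778)^2 = 11.48803236 - 0.07717284 = 11.41085952
  phi_hat_1 = [gamma(1) gamma(0) - gamma(1) gamma(2)] / det = [(0.2778)(3.3894) - (0.2778)(-1.0882)] / 11.41085952 = 1.24387728 / 11.41085952 = 0.109
  phi_hat_2 = [gamma(0) gamma(2) - gamma(1)^2] / det = [(3.3894)(-1.0882) - (0.2778)^2] / 11.41085952 = -3.76551792 / 11.41085952 = -0.33
So phi_hat = [0.1090, -0.3300].
Therefore phi_hat_1 = 0.1090.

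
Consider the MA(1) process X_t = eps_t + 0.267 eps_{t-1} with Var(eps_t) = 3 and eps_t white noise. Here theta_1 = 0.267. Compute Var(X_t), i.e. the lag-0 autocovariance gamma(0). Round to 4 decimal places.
\gamma(0) = 3.2139

For an MA(q) process X_t = eps_t + sum_i theta_i eps_{t-i} with
Var(eps_t) = sigma^2, the variance is
  gamma(0) = sigma^2 * (1 + sum_i theta_i^2).
  sum_i theta_i^2 = (0.267)^2 = 0.071289.
  gamma(0) = 3 * (1 + 0.071289) = 3 * 1.071289 = 3.213867, which rounds to 3.2139.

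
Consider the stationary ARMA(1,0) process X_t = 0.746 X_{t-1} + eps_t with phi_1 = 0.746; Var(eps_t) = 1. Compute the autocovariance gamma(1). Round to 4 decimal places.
\gamma(1) = 1.6821

Multiply the model equation by X_{t-k} and take expectations. With theta_0 = psi_0 = 1 and psi_j the MA(infinity) weights, this gives
  gamma(k) - sum_i phi_i gamma(k-i) = c_k,
  c_k = sigma^2 * sum_{j=k..q} theta_j psi_{j-k}   (c_k = 0 for k > q),
using gamma(-m) = gamma(m).
Pure AR (q = 0): c_0 = sigma^2 = 1, c_k = 0 for k >= 1.
Equations for k = 0 and k = 1 (AR order 1):
  gamma(0) = phi_1 gamma(1) + c_0
  gamma(1) = phi_1 gamma(0) + c_1
Substituting the second into the first: gamma(0) (1 - phi_1^2) = c_0 + phi_1 c_1, so
  gamma(0) = c_0 / (1 - phi_1^2) = 1 / (1 - (0.746)^2) = 1 / 0.443484 = 2.254873.
  gamma(1) = phi_1 gamma(0) = (0.746)(2.254873) = 1.682135.
Therefore gamma(1) = 1.6821 (to 4 decimal places).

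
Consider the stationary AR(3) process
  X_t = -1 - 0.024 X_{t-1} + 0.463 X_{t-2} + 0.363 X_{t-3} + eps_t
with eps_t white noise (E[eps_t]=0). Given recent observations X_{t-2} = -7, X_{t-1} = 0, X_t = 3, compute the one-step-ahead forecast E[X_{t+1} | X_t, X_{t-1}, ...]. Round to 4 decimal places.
E[X_{t+1} \mid \mathcal F_t] = -3.6130

For an AR(p) model X_t = c + sum_i phi_i X_{t-i} + eps_t, the
one-step-ahead conditional mean is
  E[X_{t+1} | X_t, ...] = c + sum_i phi_i X_{t+1-i}.
Substitute known values:
  E[X_{t+1} | ...] = -1 + (-0.024) * (3) + (0.463) * (0) + (0.363) * (-7)
                   = -3.6130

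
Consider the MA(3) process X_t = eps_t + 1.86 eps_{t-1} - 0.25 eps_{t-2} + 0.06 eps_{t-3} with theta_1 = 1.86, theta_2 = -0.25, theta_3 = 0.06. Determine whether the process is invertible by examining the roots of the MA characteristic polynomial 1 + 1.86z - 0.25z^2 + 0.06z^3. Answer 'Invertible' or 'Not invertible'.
\text{Not invertible}

The MA(q) characteristic polynomial is P(z) = 1 + 1.86z - 0.25z^2 + 0.06z^3.
Invertibility requires all roots to lie outside the unit circle, i.e. |z| > 1 for every root.
Degree 3: look for a simple real root z0 first, then factor out (1 - z/z0) and solve the remaining quadratic.
Testing z0 = -0.5: P(-0.5) = 1 + (1.86)(-0.5) + (-0.25)(-0.5)^2 + (0.06)(-0.5)^3
  = 1 + (-0.93) + (-0.0625) + (-0.0075) = 0.  So z_0 = -0.5 is a root, |z_0| = 0.5.
Divide out the factor (1 + 2 z) = (1 - z/z0) (since 1/z0 = -2):
  P(z) = (1 + 2 z)(1 + (-0.14) z + (0.03) z^2)
  [check: z-coef -0.14 - (-2) = 1.86; z^2-coef 0.03 - (-2)(-0.14) = -0.25; z^3-coef -(-2)(0.03) = 0.06.]
Remaining roots from the quadratic factor 1 + (-0.14) z + (0.03) z^2:
  Set 1 + (-0.14) z + (0.03) z^2 = 0, i.e. a z^2 + b z + c = 0 with a = 0.03, b = -0.14, c = 1.
  Discriminant D = b^2 - 4ac = (-0.14)^2 - 4*(0.03)*1 = 0.0196 - (0.12) = -0.1004.
  D < 0, so the roots are the complex-conjugate pair z = (-b +/- i sqrt(-D)) / (2a) = 2.3333 +/- 5.281i.
  For a conjugate pair |z|^2 = z * conj(z) = (product of roots) = c/a = 1/(0.03) = 33.333333, so |z| = sqrt(33.333333) = 5.7735 for both roots.
Moduli of all roots: 0.5000, 5.7735, 5.7735.
All moduli strictly greater than 1? No.
Verdict: Not invertible.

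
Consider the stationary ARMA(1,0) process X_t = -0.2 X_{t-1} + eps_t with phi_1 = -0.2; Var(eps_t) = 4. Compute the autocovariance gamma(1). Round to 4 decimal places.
\gamma(1) = -0.8333

Multiply the model equation by X_{t-k} and take expectations. With theta_0 = psi_0 = 1 and psi_j the MA(infinity) weights, this gives
  gamma(k) - sum_i phi_i gamma(k-i) = c_k,
  c_k = sigma^2 * sum_{j=k..q} theta_j psi_{j-k}   (c_k = 0 for k > q),
using gamma(-m) = gamma(m).
Pure AR (q = 0): c_0 = sigma^2 = 4, c_k = 0 for k >= 1.
Equations for k = 0 and k = 1 (AR order 1):
  gamma(0) = phi_1 gamma(1) + c_0
  gamma(1) = phi_1 gamma(0) + c_1
Substituting the second into the first: gamma(0) (1 - phi_1^2) = c_0 + phi_1 c_1, so
  gamma(0) = c_0 / (1 - phi_1^2) = 4 / (1 - (-0.2)^2) = 4 / 0.96 = 4.166667.
  gamma(1) = phi_1 gamma(0) = (-0.2)(4.166667) = -0.833333.
Therefore gamma(1) = -0.8333 (to 4 decimal places).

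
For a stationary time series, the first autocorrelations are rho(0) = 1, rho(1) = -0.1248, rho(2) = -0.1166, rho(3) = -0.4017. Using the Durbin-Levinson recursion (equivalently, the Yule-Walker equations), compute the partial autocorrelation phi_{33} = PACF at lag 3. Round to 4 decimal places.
\phi_{33} = -0.4500

The PACF at lag k is phi_{kk}, the last component of the solution
to the Yule-Walker system G_k phi = r_k where
  (G_k)_{ij} = rho(|i - j|), (r_k)_i = rho(i), i,j = 1..k.
Equivalently, Durbin-Levinson gives phi_{kk} iteratively:
  phi_{11} = rho(1)
  phi_{kk} = [rho(k) - sum_{j=1..k-1} phi_{k-1,j} rho(k-j)]
            / [1 - sum_{j=1..k-1} phi_{k-1,j} rho(j)],
  phi_{k,j} = phi_{k-1,j} - phi_{kk} phi_{k-1,k-j},  j = 1..k-1.
Step k = 1:
  phi_11 = rho(1) = -0.1248.
Step k = 2:
  phi_22 = [rho(2) - phi_11 rho(1)] / [1 - phi_11 rho(1)] = [-0.1166 - (-0.1248)(-0.1248)] / [1 - (-0.1248)(-0.1248)]
         = -0.13217504 / 0.98442496 = -0.134266.
  Update: phi_21 = phi_11 - phi_22 phi_11 = -0.1248 - (-0.134266)(-0.1248) = -0.141556.
Step k = 3:
  phi_33 = [rho(3) - phi_21 rho(2) - phi_22 rho(1)] / [1 - phi_21 rho(1) - phi_22 rho(2)]
    numerator   = -0.4017 - (-0.141556)(-0.1166) - (-0.134266)(-0.1248) = -0.43496191
    denominator = 1 - (-0.141556)(-0.1248) - (-0.134266)(-0.1166) = 0.96667831
  phi_33 = -0.43496191 / 0.96667831 = -0.45.
Therefore phi_{33} = -0.4500.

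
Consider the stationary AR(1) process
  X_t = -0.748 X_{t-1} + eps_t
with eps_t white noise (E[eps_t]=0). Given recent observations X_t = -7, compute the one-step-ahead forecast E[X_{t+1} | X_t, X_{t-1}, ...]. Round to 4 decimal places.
E[X_{t+1} \mid \mathcal F_t] = 5.2360

For an AR(p) model X_t = c + sum_i phi_i X_{t-i} + eps_t, the
one-step-ahead conditional mean is
  E[X_{t+1} | X_t, ...] = c + sum_i phi_i X_{t+1-i}.
Substitute known values:
  E[X_{t+1} | ...] = (-0.748) * (-7)
                   = 5.2360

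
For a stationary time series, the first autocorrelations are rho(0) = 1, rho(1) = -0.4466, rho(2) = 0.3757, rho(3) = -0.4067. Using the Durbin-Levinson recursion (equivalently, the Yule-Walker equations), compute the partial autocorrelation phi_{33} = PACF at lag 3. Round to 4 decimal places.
\phi_{33} = -0.2331

The PACF at lag k is phi_{kk}, the last component of the solution
to the Yule-Walker system G_k phi = r_k where
  (G_k)_{ij} = rho(|i - j|), (r_k)_i = rho(i), i,j = 1..k.
Equivalently, Durbin-Levinson gives phi_{kk} iteratively:
  phi_{11} = rho(1)
  phi_{kk} = [rho(k) - sum_{j=1..k-1} phi_{k-1,j} rho(k-j)]
            / [1 - sum_{j=1..k-1} phi_{k-1,j} rho(j)],
  phi_{k,j} = phi_{k-1,j} - phi_{kk} phi_{k-1,k-j},  j = 1..k-1.
Step k = 1:
  phi_11 = rho(1) = -0.4466.
Step k = 2:
  phi_22 = [rho(2) - phi_11 rho(1)] / [1 - phi_11 rho(1)] = [0.3757 - (-0.4466)(-0.4466)] / [1 - (-0.4466)(-0.4466)]
         = 0.17624844 / 0.80054844 = 0.22016.
  Update: phi_21 = phi_11 - phi_22 phi_11 = -0.4466 - (0.22016)(-0.4466) = -0.348277.
Step k = 3:
  phi_33 = [rho(3) - phi_21 rho(2) - phi_22 rho(1)] / [1 - phi_21 rho(1) - phi_22 rho(2)]
    numerator   = -0.4067 - (-0.348277)(0.3757) - (0.22016)(-0.4466) = -0.17752915
    denominator = 1 - (-0.348277)(-0.4466) - (0.22016)(0.3757) = 0.76174565
  phi_33 = -0.17752915 / 0.76174565 = -0.2331.
Therefore phi_{33} = -0.2331.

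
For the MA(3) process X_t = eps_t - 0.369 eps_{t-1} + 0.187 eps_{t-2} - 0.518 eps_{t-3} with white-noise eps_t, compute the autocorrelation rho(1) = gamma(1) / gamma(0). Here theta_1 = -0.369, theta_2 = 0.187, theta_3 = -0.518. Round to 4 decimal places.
\rho(1) = -0.3716

For an MA(q) process with theta_0 = 1, the autocovariance is
  gamma(k) = sigma^2 * sum_{i=0..q-k} theta_i * theta_{i+k},
and rho(k) = gamma(k) / gamma(0). Sigma^2 cancels.
  numerator   = (1)*(-0.369) + (-0.369)*(0.187) + (0.187)*(-0.518) = -0.534869.
  denominator = (1)^2 + (-0.369)^2 + (0.187)^2 + (-0.518)^2 = 1.439454.
  rho(1) = -0.534869 / 1.439454 = -0.3716.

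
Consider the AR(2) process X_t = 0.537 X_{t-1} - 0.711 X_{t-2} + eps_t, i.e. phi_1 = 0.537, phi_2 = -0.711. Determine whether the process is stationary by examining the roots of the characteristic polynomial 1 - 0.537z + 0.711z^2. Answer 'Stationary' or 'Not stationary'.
\text{Stationary}

The AR(p) characteristic polynomial is P(z) = 1 - 0.537z + 0.711z^2.
Stationarity requires all roots to lie outside the unit circle, i.e. |z| > 1 for every root.
Set 1 + (-0.537) z + (0.711) z^2 = 0, i.e. a z^2 + b z + c = 0 with a = 0.711, b = -0.537, c = 1.
Discriminant D = b^2 - 4ac = (-0.537)^2 - 4*(0.711)*1 = 0.288369 - (2.844) = -2.555631.
D < 0, so the roots are the complex-conjugate pair z = (-b +/- i sqrt(-D)) / (2a) = 0.3776 +/- 1.1242i.
For a conjugate pair |z|^2 = z * conj(z) = (product of roots) = c/a = 1/(0.711) = 1.40647, so |z| = sqrt(1.40647) = 1.1859 for both roots.
Moduli of all roots: 1.1859, 1.1859.
All moduli strictly greater than 1? Yes.
Verdict: Stationary.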